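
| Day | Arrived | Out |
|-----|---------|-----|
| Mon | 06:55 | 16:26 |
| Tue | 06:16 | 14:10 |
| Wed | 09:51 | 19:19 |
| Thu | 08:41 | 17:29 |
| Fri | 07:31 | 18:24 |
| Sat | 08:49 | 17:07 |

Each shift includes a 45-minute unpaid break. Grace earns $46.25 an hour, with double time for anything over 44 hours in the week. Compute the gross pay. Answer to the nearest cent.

Mon: 06:55–16:26 = 9 h 31 min; less 45 min break → 8 h 46 min
Tue: 06:16–14:10 = 7 h 54 min; less 45 min break → 7 h 9 min
Wed: 09:51–19:19 = 9 h 28 min; less 45 min break → 8 h 43 min
Thu: 08:41–17:29 = 8 h 48 min; less 45 min break → 8 h 3 min
Fri: 07:31–18:24 = 10 h 53 min; less 45 min break → 10 h 8 min
Sat: 08:49–17:07 = 8 h 18 min; less 45 min break → 7 h 33 min
Total worked: 50 h 22 min = 3022 min.
Regular 44 h 0 min = 2640 min at $46.25/h; overtime 6 h 22 min = 382 min at $92.50/h.
Pay = (2640 × $46.25 + 382 × $92.50) ÷ 60 = $2623.92.

$2623.92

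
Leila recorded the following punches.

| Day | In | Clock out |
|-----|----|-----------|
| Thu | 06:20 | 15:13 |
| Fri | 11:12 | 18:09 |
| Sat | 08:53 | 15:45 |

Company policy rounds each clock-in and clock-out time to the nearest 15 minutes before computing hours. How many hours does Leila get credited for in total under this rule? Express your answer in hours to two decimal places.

22.75 hours

Thu: in 06:20→06:15, out 15:13→15:15; 9 h 0 min
Fri: in 11:12→11:15, out 18:09→18:15; 7 h 0 min
Sat: in 08:53→09:00, out 15:45→15:45; 6 h 45 min
Total credited: 22 h 45 min.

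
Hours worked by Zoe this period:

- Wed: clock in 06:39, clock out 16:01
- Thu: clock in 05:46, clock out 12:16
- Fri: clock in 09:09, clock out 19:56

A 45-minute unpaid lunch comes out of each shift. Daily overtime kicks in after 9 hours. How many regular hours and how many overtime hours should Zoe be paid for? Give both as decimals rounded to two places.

Wed: 06:39–16:01 = 9 h 22 min; less 45 min break → 8 h 37 min
Thu: 05:46–12:16 = 6 h 30 min; less 45 min break → 5 h 45 min
Fri: 09:09–19:56 = 10 h 47 min; less 45 min break → 10 h 2 min
Wed reg 8 h 37 min / OT 0 h 0 min; Thu reg 5 h 45 min / OT 0 h 0 min; Fri reg 9 h 0 min / OT 1 h 2 min.
Totals: regular 23 h 22 min, overtime 1 h 2 min.

Regular 23.37 hours, overtime 1.03 hours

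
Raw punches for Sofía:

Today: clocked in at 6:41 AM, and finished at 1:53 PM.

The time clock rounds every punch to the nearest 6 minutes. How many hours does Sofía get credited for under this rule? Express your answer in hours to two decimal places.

7.20 hours

Today: in 6:41 AM→6:42 AM, out 1:53 PM→1:54 PM; 7 h 12 min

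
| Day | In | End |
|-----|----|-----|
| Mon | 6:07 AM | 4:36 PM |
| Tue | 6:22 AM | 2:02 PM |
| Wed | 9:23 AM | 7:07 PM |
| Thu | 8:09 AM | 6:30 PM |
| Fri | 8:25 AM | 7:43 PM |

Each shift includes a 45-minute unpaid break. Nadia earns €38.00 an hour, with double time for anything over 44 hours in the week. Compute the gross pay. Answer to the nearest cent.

€1807.53

Mon: 6:07 AM–4:36 PM = 10 h 29 min; less 45 min break → 9 h 44 min
Tue: 6:22 AM–2:02 PM = 7 h 40 min; less 45 min break → 6 h 55 min
Wed: 9:23 AM–7:07 PM = 9 h 44 min; less 45 min break → 8 h 59 min
Thu: 8:09 AM–6:30 PM = 10 h 21 min; less 45 min break → 9 h 36 min
Fri: 8:25 AM–7:43 PM = 11 h 18 min; less 45 min break → 10 h 33 min
Total worked: 45 h 47 min = 2747 min.
Regular 44 h 0 min = 2640 min at €38.00/h; overtime 1 h 47 min = 107 min at €76.00/h.
Pay = (2640 × €38.00 + 107 × €76.00) ÷ 60 = €1807.53.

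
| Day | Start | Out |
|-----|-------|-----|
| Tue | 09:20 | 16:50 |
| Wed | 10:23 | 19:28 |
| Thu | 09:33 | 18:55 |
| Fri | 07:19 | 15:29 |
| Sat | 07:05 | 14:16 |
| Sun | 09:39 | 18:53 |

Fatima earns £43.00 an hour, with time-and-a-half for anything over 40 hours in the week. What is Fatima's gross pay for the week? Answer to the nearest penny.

Tue: 09:20–16:50 = 7 h 30 min
Wed: 10:23–19:28 = 9 h 5 min
Thu: 09:33–18:55 = 9 h 22 min
Fri: 07:19–15:29 = 8 h 10 min
Sat: 07:05–14:16 = 7 h 11 min
Sun: 09:39–18:53 = 9 h 14 min
Total worked: 50 h 32 min = 3032 min.
Regular 40 h 0 min = 2400 min at £43.00/h; overtime 10 h 32 min = 632 min at £64.50/h.
Pay = (2400 × £43.00 + 632 × £64.50) ÷ 60 = £2399.40.

£2399.40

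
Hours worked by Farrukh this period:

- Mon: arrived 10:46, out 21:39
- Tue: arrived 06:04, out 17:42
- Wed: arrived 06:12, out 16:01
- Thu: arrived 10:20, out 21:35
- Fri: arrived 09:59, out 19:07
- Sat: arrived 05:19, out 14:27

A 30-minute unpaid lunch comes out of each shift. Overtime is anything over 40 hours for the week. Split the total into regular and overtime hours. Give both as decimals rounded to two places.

Regular 40.00 hours, overtime 18.85 hours

Mon: 10:46–21:39 = 10 h 53 min; less 30 min break → 10 h 23 min
Tue: 06:04–17:42 = 11 h 38 min; less 30 min break → 11 h 8 min
Wed: 06:12–16:01 = 9 h 49 min; less 30 min break → 9 h 19 min
Thu: 10:20–21:35 = 11 h 15 min; less 30 min break → 10 h 45 min
Fri: 09:59–19:07 = 9 h 8 min; less 30 min break → 8 h 38 min
Sat: 05:19–14:27 = 9 h 8 min; less 30 min break → 8 h 38 min
Total worked: 58 h 51 min = 58.85 h.
Threshold 40 h → overtime 18 h 51 min, regular 40 h 0 min.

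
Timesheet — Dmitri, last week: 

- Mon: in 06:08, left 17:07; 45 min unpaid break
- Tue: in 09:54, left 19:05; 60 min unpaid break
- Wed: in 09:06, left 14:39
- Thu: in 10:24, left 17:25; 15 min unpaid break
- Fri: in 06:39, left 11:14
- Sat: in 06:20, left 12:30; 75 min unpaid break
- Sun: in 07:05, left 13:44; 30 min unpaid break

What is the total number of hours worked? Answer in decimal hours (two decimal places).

Mon: 06:08–17:07 = 10 h 59 min; less 45 min break → 10 h 14 min
Tue: 09:54–19:05 = 9 h 11 min; less 60 min break → 8 h 11 min
Wed: 09:06–14:39 = 5 h 33 min
Thu: 10:24–17:25 = 7 h 1 min; less 15 min break → 6 h 46 min
Fri: 06:39–11:14 = 4 h 35 min
Sat: 06:20–12:30 = 6 h 10 min; less 75 min break → 4 h 55 min
Sun: 07:05–13:44 = 6 h 39 min; less 30 min break → 6 h 9 min
Total: 10 h 14 min + 8 h 11 min + 5 h 33 min + 6 h 46 min + 4 h 35 min + 4 h 55 min + 6 h 9 min = 46 h 23 min.

46.38 hours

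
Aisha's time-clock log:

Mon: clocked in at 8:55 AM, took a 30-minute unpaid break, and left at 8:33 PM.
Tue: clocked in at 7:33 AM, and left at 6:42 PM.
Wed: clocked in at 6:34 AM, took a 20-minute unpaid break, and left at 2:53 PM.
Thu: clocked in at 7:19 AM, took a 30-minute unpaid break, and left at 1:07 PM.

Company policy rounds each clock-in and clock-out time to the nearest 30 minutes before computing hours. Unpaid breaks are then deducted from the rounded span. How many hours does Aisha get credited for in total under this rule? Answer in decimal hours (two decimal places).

Mon: in 8:55 AM→9:00 AM, out 8:33 PM→8:30 PM; 11 h 30 min − 30 min = 11 h 0 min
Tue: in 7:33 AM→7:30 AM, out 6:42 PM→6:30 PM; 11 h 0 min
Wed: in 6:34 AM→6:30 AM, out 2:53 PM→3:00 PM; 8 h 30 min − 20 min = 8 h 10 min
Thu: in 7:19 AM→7:30 AM, out 1:07 PM→1:00 PM; 5 h 30 min − 30 min = 5 h 0 min
Total credited: 35 h 10 min.

35.17 hours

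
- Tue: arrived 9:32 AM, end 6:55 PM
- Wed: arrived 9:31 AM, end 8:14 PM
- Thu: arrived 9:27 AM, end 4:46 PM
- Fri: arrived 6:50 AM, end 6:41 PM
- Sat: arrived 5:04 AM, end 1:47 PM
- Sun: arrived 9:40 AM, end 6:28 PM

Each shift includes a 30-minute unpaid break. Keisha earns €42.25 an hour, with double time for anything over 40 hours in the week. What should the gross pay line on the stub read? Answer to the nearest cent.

Tue: 9:32 AM–6:55 PM = 9 h 23 min; less 30 min break → 8 h 53 min
Wed: 9:31 AM–8:14 PM = 10 h 43 min; less 30 min break → 10 h 13 min
Thu: 9:27 AM–4:46 PM = 7 h 19 min; less 30 min break → 6 h 49 min
Fri: 6:50 AM–6:41 PM = 11 h 51 min; less 30 min break → 11 h 21 min
Sat: 5:04 AM–1:47 PM = 8 h 43 min; less 30 min break → 8 h 13 min
Sun: 9:40 AM–6:28 PM = 8 h 48 min; less 30 min break → 8 h 18 min
Total worked: 53 h 47 min = 3227 min.
Regular 40 h 0 min = 2400 min at €42.25/h; overtime 13 h 47 min = 827 min at €84.50/h.
Pay = (2400 × €42.25 + 827 × €84.50) ÷ 60 = €2854.69.

€2854.69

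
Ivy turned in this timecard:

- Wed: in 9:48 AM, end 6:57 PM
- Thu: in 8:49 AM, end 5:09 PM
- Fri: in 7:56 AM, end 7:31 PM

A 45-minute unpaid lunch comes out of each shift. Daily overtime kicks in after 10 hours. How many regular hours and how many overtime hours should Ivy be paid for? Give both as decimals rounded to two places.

Regular 25.98 hours, overtime 0.83 hours

Wed: 9:48 AM–6:57 PM = 9 h 9 min; less 45 min break → 8 h 24 min
Thu: 8:49 AM–5:09 PM = 8 h 20 min; less 45 min break → 7 h 35 min
Fri: 7:56 AM–7:31 PM = 11 h 35 min; less 45 min break → 10 h 50 min
Wed reg 8 h 24 min / OT 0 h 0 min; Thu reg 7 h 35 min / OT 0 h 0 min; Fri reg 10 h 0 min / OT 0 h 50 min.
Totals: regular 25 h 59 min, overtime 0 h 50 min.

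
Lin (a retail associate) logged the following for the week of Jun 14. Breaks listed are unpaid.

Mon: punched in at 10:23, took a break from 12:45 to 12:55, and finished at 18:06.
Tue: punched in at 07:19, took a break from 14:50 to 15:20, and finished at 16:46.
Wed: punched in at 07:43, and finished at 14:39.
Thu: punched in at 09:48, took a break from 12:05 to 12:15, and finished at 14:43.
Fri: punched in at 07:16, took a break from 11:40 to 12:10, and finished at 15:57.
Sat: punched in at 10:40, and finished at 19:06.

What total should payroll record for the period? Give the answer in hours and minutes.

44 h 48 min

Mon: 10:23–18:06 = 7 h 43 min; less 10 min break → 7 h 33 min
Tue: 07:19–16:46 = 9 h 27 min; less 30 min break → 8 h 57 min
Wed: 07:43–14:39 = 6 h 56 min
Thu: 09:48–14:43 = 4 h 55 min; less 10 min break → 4 h 45 min
Fri: 07:16–15:57 = 8 h 41 min; less 30 min break → 8 h 11 min
Sat: 10:40–19:06 = 8 h 26 min
Total: 7 h 33 min + 8 h 57 min + 6 h 56 min + 4 h 45 min + 8 h 11 min + 8 h 26 min = 44 h 48 min.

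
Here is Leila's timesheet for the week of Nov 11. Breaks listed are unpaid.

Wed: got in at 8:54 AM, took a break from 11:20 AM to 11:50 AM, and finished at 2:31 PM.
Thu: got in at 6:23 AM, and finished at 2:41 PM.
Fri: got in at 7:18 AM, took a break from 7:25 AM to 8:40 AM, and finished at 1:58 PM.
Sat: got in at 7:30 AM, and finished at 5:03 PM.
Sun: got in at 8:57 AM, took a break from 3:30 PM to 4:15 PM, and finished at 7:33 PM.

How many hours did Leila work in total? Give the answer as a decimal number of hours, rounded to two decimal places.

Wed: 8:54 AM–2:31 PM = 5 h 37 min; less 30 min break → 5 h 7 min
Thu: 6:23 AM–2:41 PM = 8 h 18 min
Fri: 7:18 AM–1:58 PM = 6 h 40 min; less 75 min break → 5 h 25 min
Sat: 7:30 AM–5:03 PM = 9 h 33 min
Sun: 8:57 AM–7:33 PM = 10 h 36 min; less 45 min break → 9 h 51 min
Total: 5 h 7 min + 8 h 18 min + 5 h 25 min + 9 h 33 min + 9 h 51 min = 38 h 14 min.

38.23 hours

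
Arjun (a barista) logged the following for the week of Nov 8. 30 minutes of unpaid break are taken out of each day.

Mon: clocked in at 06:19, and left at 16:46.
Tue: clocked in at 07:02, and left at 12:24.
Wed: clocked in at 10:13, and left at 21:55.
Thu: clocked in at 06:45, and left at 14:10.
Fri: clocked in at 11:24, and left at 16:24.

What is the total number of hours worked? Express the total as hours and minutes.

37 h 26 min

Mon: 06:19–16:46 = 10 h 27 min; less 30 min break → 9 h 57 min
Tue: 07:02–12:24 = 5 h 22 min; less 30 min break → 4 h 52 min
Wed: 10:13–21:55 = 11 h 42 min; less 30 min break → 11 h 12 min
Thu: 06:45–14:10 = 7 h 25 min; less 30 min break → 6 h 55 min
Fri: 11:24–16:24 = 5 h 0 min; less 30 min break → 4 h 30 min
Total: 9 h 57 min + 4 h 52 min + 11 h 12 min + 6 h 55 min + 4 h 30 min = 37 h 26 min.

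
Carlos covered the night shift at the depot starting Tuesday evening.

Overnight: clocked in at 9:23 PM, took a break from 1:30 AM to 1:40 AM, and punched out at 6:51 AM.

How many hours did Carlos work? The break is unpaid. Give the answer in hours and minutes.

9 h 18 min

Overnight: 9:23 PM → midnight = 2 h 37 min; midnight → 6:51 AM = 6 h 51 min; span 9 h 28 min; less 10 min break → 9 h 18 min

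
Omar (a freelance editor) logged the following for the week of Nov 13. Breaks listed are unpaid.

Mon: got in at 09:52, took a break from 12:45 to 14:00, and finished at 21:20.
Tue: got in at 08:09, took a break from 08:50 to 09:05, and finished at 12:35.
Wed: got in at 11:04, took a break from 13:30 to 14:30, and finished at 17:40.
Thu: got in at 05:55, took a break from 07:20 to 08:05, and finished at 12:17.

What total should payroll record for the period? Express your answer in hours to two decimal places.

25.62 hours

Mon: 09:52–21:20 = 11 h 28 min; less 75 min break → 10 h 13 min
Tue: 08:09–12:35 = 4 h 26 min; less 15 min break → 4 h 11 min
Wed: 11:04–17:40 = 6 h 36 min; less 60 min break → 5 h 36 min
Thu: 05:55–12:17 = 6 h 22 min; less 45 min break → 5 h 37 min
Total: 10 h 13 min + 4 h 11 min + 5 h 36 min + 5 h 37 min = 25 h 37 min.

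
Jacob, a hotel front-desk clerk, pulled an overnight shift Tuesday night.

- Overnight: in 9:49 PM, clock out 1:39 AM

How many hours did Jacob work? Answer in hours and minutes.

3 h 50 min

Overnight: 9:49 PM → midnight = 2 h 11 min; midnight → 1:39 AM = 1 h 39 min; span 3 h 50 min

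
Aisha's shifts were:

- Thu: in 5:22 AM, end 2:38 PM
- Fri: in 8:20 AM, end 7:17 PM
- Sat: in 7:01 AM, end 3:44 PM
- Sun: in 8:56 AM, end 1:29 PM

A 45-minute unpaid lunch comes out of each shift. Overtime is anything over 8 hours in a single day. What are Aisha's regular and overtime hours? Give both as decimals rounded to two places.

Regular 27.77 hours, overtime 2.72 hours

Thu: 5:22 AM–2:38 PM = 9 h 16 min; less 45 min break → 8 h 31 min
Fri: 8:20 AM–7:17 PM = 10 h 57 min; less 45 min break → 10 h 12 min
Sat: 7:01 AM–3:44 PM = 8 h 43 min; less 45 min break → 7 h 58 min
Sun: 8:56 AM–1:29 PM = 4 h 33 min; less 45 min break → 3 h 48 min
Thu reg 8 h 0 min / OT 0 h 31 min; Fri reg 8 h 0 min / OT 2 h 12 min; Sat reg 7 h 58 min / OT 0 h 0 min; Sun reg 3 h 48 min / OT 0 h 0 min.
Totals: regular 27 h 46 min, overtime 2 h 43 min.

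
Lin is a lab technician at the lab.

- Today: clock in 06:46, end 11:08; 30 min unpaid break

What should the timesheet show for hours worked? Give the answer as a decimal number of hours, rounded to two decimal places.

3.87 hours

Today: 06:46–11:08 = 4 h 22 min; less 30 min break → 3 h 52 min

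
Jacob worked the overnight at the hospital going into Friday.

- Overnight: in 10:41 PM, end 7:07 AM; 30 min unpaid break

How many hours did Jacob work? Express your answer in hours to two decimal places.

7.93 hours

Overnight: 10:41 PM → midnight = 1 h 19 min; midnight → 7:07 AM = 7 h 7 min; span 8 h 26 min; less 30 min break → 7 h 56 min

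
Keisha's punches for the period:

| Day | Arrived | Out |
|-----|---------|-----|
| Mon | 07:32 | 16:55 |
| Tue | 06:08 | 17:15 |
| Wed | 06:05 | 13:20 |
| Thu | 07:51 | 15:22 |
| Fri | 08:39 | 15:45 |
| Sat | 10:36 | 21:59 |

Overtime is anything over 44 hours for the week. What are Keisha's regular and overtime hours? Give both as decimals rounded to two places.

Regular 44.00 hours, overtime 9.75 hours

Mon: 07:32–16:55 = 9 h 23 min
Tue: 06:08–17:15 = 11 h 7 min
Wed: 06:05–13:20 = 7 h 15 min
Thu: 07:51–15:22 = 7 h 31 min
Fri: 08:39–15:45 = 7 h 6 min
Sat: 10:36–21:59 = 11 h 23 min
Total worked: 53 h 45 min = 53.75 h.
Threshold 44 h → overtime 9 h 45 min, regular 44 h 0 min.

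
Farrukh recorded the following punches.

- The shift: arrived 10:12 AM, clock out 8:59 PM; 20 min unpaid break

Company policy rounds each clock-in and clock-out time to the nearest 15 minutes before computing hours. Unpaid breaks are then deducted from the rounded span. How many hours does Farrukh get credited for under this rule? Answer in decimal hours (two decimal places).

The shift: in 10:12 AM→10:15 AM, out 8:59 PM→9:00 PM; 10 h 45 min − 20 min = 10 h 25 min

10.42 hours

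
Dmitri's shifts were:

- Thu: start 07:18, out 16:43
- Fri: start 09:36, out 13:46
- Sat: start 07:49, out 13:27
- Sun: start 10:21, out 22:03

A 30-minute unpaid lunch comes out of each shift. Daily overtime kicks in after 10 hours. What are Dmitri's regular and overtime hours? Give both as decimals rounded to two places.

Thu: 07:18–16:43 = 9 h 25 min; less 30 min break → 8 h 55 min
Fri: 09:36–13:46 = 4 h 10 min; less 30 min break → 3 h 40 min
Sat: 07:49–13:27 = 5 h 38 min; less 30 min break → 5 h 8 min
Sun: 10:21–22:03 = 11 h 42 min; less 30 min break → 11 h 12 min
Thu reg 8 h 55 min / OT 0 h 0 min; Fri reg 3 h 40 min / OT 0 h 0 min; Sat reg 5 h 8 min / OT 0 h 0 min; Sun reg 10 h 0 min / OT 1 h 12 min.
Totals: regular 27 h 43 min, overtime 1 h 12 min.

Regular 27.72 hours, overtime 1.20 hours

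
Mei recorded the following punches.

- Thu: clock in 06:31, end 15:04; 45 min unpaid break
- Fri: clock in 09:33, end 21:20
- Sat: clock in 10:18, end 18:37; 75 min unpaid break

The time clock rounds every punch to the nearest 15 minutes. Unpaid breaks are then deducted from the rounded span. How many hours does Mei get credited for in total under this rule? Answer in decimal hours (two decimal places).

Thu: in 06:31→06:30, out 15:04→15:00; 8 h 30 min − 45 min = 7 h 45 min
Fri: in 09:33→09:30, out 21:20→21:15; 11 h 45 min
Sat: in 10:18→10:15, out 18:37→18:30; 8 h 15 min − 75 min = 7 h 0 min
Total credited: 26 h 30 min.

26.50 hours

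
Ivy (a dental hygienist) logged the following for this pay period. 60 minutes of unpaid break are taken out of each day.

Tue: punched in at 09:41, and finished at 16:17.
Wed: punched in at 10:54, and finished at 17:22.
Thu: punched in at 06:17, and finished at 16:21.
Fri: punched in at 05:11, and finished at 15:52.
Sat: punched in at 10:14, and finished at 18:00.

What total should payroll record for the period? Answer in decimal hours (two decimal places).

Tue: 09:41–16:17 = 6 h 36 min; less 60 min break → 5 h 36 min
Wed: 10:54–17:22 = 6 h 28 min; less 60 min break → 5 h 28 min
Thu: 06:17–16:21 = 10 h 4 min; less 60 min break → 9 h 4 min
Fri: 05:11–15:52 = 10 h 41 min; less 60 min break → 9 h 41 min
Sat: 10:14–18:00 = 7 h 46 min; less 60 min break → 6 h 46 min
Total: 5 h 36 min + 5 h 28 min + 9 h 4 min + 9 h 41 min + 6 h 46 min = 36 h 35 min.

36.58 hours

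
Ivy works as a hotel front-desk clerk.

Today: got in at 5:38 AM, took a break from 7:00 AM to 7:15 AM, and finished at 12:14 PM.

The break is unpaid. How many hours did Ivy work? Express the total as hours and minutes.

6 h 21 min

Today: 5:38 AM–12:14 PM = 6 h 36 min; less 15 min break → 6 h 21 min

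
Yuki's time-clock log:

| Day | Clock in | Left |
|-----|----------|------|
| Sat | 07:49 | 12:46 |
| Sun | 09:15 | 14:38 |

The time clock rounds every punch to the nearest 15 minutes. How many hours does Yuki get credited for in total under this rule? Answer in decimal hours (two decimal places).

Sat: in 07:49→07:45, out 12:46→12:45; 5 h 0 min
Sun: in 09:15→09:15, out 14:38→14:45; 5 h 30 min
Total credited: 10 h 30 min.

10.50 hours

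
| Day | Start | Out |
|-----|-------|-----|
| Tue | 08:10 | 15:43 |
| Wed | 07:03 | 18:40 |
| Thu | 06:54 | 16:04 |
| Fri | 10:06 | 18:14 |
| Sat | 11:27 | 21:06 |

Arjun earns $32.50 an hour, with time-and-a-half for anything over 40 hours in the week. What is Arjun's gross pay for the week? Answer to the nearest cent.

Tue: 08:10–15:43 = 7 h 33 min
Wed: 07:03–18:40 = 11 h 37 min
Thu: 06:54–16:04 = 9 h 10 min
Fri: 10:06–18:14 = 8 h 8 min
Sat: 11:27–21:06 = 9 h 39 min
Total worked: 46 h 7 min = 2767 min.
Regular 40 h 0 min = 2400 min at $32.50/h; overtime 6 h 7 min = 367 min at $48.75/h.
Pay = (2400 × $32.50 + 367 × $48.75) ÷ 60 = $1598.19.

$1598.19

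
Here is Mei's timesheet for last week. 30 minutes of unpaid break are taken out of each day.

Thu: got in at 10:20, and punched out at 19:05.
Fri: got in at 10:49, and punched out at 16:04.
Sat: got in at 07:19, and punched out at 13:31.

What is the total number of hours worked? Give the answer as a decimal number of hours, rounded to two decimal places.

18.70 hours

Thu: 10:20–19:05 = 8 h 45 min; less 30 min break → 8 h 15 min
Fri: 10:49–16:04 = 5 h 15 min; less 30 min break → 4 h 45 min
Sat: 07:19–13:31 = 6 h 12 min; less 30 min break → 5 h 42 min
Total: 8 h 15 min + 4 h 45 min + 5 h 42 min = 18 h 42 min.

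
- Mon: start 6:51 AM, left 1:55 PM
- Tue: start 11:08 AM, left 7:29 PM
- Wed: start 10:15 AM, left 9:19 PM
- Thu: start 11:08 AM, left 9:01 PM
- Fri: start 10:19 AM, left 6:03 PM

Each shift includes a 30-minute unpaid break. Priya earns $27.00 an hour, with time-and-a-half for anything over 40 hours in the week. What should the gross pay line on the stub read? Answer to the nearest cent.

Mon: 6:51 AM–1:55 PM = 7 h 4 min; less 30 min break → 6 h 34 min
Tue: 11:08 AM–7:29 PM = 8 h 21 min; less 30 min break → 7 h 51 min
Wed: 10:15 AM–9:19 PM = 11 h 4 min; less 30 min break → 10 h 34 min
Thu: 11:08 AM–9:01 PM = 9 h 53 min; less 30 min break → 9 h 23 min
Fri: 10:19 AM–6:03 PM = 7 h 44 min; less 30 min break → 7 h 14 min
Total worked: 41 h 36 min = 2496 min.
Regular 40 h 0 min = 2400 min at $27.00/h; overtime 1 h 36 min = 96 min at $40.50/h.
Pay = (2400 × $27.00 + 96 × $40.50) ÷ 60 = $1144.80.

$1144.80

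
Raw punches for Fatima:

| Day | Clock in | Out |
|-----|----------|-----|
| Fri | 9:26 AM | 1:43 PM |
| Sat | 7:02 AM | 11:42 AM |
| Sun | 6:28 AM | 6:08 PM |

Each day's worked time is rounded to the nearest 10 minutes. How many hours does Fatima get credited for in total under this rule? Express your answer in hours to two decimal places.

20.67 hours

Fri: 9:26 AM–1:43 PM = 4 h 17 min → rounds to 4 h 20 min
Sat: 7:02 AM–11:42 AM = 4 h 40 min → rounds to 4 h 40 min
Sun: 6:28 AM–6:08 PM = 11 h 40 min → rounds to 11 h 40 min
Total credited: 20 h 40 min.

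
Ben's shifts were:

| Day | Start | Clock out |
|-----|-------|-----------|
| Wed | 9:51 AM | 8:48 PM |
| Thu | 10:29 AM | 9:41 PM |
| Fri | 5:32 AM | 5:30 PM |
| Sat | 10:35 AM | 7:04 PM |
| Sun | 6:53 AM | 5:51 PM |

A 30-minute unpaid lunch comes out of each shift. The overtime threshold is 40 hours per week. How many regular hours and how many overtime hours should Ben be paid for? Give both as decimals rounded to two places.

Regular 40.00 hours, overtime 11.07 hours

Wed: 9:51 AM–8:48 PM = 10 h 57 min; less 30 min break → 10 h 27 min
Thu: 10:29 AM–9:41 PM = 11 h 12 min; less 30 min break → 10 h 42 min
Fri: 5:32 AM–5:30 PM = 11 h 58 min; less 30 min break → 11 h 28 min
Sat: 10:35 AM–7:04 PM = 8 h 29 min; less 30 min break → 7 h 59 min
Sun: 6:53 AM–5:51 PM = 10 h 58 min; less 30 min break → 10 h 28 min
Total worked: 51 h 4 min = 51.07 h.
Threshold 40 h → overtime 11 h 4 min, regular 40 h 0 min.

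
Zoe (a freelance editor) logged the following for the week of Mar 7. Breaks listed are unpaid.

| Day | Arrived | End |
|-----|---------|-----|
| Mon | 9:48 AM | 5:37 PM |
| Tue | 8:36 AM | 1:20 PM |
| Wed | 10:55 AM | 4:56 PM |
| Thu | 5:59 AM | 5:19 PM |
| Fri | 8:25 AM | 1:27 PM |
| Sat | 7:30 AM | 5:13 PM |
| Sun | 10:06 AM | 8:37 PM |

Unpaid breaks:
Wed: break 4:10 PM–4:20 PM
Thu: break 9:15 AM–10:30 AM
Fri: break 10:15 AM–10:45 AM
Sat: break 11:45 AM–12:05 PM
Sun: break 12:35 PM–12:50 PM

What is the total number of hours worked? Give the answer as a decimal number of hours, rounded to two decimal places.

Mon: 9:48 AM–5:37 PM = 7 h 49 min
Tue: 8:36 AM–1:20 PM = 4 h 44 min
Wed: 10:55 AM–4:56 PM = 6 h 1 min; less 10 min break → 5 h 51 min
Thu: 5:59 AM–5:19 PM = 11 h 20 min; less 75 min break → 10 h 5 min
Fri: 8:25 AM–1:27 PM = 5 h 2 min; less 30 min break → 4 h 32 min
Sat: 7:30 AM–5:13 PM = 9 h 43 min; less 20 min break → 9 h 23 min
Sun: 10:06 AM–8:37 PM = 10 h 31 min; less 15 min break → 10 h 16 min
Total: 7 h 49 min + 4 h 44 min + 5 h 51 min + 10 h 5 min + 4 h 32 min + 9 h 23 min + 10 h 16 min = 52 h 40 min.

52.67 hours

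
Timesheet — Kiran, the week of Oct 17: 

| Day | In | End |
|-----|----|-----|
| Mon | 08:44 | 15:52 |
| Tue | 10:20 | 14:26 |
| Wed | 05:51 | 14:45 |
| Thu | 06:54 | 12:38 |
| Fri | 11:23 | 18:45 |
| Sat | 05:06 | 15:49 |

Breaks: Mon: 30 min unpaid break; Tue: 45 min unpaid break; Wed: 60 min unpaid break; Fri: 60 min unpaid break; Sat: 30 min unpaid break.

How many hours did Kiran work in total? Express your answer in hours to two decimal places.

Mon: 08:44–15:52 = 7 h 8 min; less 30 min break → 6 h 38 min
Tue: 10:20–14:26 = 4 h 6 min; less 45 min break → 3 h 21 min
Wed: 05:51–14:45 = 8 h 54 min; less 60 min break → 7 h 54 min
Thu: 06:54–12:38 = 5 h 44 min
Fri: 11:23–18:45 = 7 h 22 min; less 60 min break → 6 h 22 min
Sat: 05:06–15:49 = 10 h 43 min; less 30 min break → 10 h 13 min
Total: 6 h 38 min + 3 h 21 min + 7 h 54 min + 5 h 44 min + 6 h 22 min + 10 h 13 min = 40 h 12 min.

40.20 hours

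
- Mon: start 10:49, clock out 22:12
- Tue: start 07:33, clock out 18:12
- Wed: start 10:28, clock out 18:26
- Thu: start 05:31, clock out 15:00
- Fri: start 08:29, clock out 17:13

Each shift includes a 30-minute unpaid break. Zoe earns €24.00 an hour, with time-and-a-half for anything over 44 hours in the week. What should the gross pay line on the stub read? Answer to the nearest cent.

Mon: 10:49–22:12 = 11 h 23 min; less 30 min break → 10 h 53 min
Tue: 07:33–18:12 = 10 h 39 min; less 30 min break → 10 h 9 min
Wed: 10:28–18:26 = 7 h 58 min; less 30 min break → 7 h 28 min
Thu: 05:31–15:00 = 9 h 29 min; less 30 min break → 8 h 59 min
Fri: 08:29–17:13 = 8 h 44 min; less 30 min break → 8 h 14 min
Total worked: 45 h 43 min = 2743 min.
Regular 44 h 0 min = 2640 min at €24.00/h; overtime 1 h 43 min = 103 min at €36.00/h.
Pay = (2640 × €24.00 + 103 × €36.00) ÷ 60 = €1117.80.

€1117.80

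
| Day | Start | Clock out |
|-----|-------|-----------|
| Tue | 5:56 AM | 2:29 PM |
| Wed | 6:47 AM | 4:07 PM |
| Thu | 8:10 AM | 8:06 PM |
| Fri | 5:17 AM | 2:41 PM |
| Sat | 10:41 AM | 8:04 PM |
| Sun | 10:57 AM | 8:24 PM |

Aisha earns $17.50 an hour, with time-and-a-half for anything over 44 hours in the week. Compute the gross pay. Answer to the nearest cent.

$1138.81

Tue: 5:56 AM–2:29 PM = 8 h 33 min
Wed: 6:47 AM–4:07 PM = 9 h 20 min
Thu: 8:10 AM–8:06 PM = 11 h 56 min
Fri: 5:17 AM–2:41 PM = 9 h 24 min
Sat: 10:41 AM–8:04 PM = 9 h 23 min
Sun: 10:57 AM–8:24 PM = 9 h 27 min
Total worked: 58 h 3 min = 3483 min.
Regular 44 h 0 min = 2640 min at $17.50/h; overtime 14 h 3 min = 843 min at $26.25/h.
Pay = (2640 × $17.50 + 843 × $26.25) ÷ 60 = $1138.81.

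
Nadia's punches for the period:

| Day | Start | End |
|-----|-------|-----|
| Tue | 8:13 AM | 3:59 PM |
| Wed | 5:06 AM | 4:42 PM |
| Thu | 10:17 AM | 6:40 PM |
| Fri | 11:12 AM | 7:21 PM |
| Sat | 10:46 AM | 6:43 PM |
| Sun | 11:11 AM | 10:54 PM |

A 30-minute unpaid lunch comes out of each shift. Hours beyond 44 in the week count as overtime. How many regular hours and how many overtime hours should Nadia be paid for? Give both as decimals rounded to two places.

Tue: 8:13 AM–3:59 PM = 7 h 46 min; less 30 min break → 7 h 16 min
Wed: 5:06 AM–4:42 PM = 11 h 36 min; less 30 min break → 11 h 6 min
Thu: 10:17 AM–6:40 PM = 8 h 23 min; less 30 min break → 7 h 53 min
Fri: 11:12 AM–7:21 PM = 8 h 9 min; less 30 min break → 7 h 39 min
Sat: 10:46 AM–6:43 PM = 7 h 57 min; less 30 min break → 7 h 27 min
Sun: 11:11 AM–10:54 PM = 11 h 43 min; less 30 min break → 11 h 13 min
Total worked: 52 h 34 min = 52.57 h.
Threshold 44 h → overtime 8 h 34 min, regular 44 h 0 min.

Regular 44.00 hours, overtime 8.57 hours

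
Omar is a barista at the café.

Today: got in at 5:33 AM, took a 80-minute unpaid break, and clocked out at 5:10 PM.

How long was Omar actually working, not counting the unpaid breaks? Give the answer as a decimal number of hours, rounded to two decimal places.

10.28 hours

Today: 5:33 AM–5:10 PM = 11 h 37 min; less 80 min break → 10 h 17 min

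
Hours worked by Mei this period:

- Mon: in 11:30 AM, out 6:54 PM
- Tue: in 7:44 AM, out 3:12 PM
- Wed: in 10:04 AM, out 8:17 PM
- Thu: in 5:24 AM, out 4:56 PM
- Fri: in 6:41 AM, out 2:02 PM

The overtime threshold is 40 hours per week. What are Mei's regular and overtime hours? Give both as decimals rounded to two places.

Mon: 11:30 AM–6:54 PM = 7 h 24 min
Tue: 7:44 AM–3:12 PM = 7 h 28 min
Wed: 10:04 AM–8:17 PM = 10 h 13 min
Thu: 5:24 AM–4:56 PM = 11 h 32 min
Fri: 6:41 AM–2:02 PM = 7 h 21 min
Total worked: 43 h 58 min = 43.97 h.
Threshold 40 h → overtime 3 h 58 min, regular 40 h 0 min.

Regular 40.00 hours, overtime 3.97 hours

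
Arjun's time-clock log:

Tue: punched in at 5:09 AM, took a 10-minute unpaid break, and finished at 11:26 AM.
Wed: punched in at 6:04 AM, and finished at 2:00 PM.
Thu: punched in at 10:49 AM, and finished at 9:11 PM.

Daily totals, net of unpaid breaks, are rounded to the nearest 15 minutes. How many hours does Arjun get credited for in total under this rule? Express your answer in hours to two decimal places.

24.25 hours

Tue: 5:09 AM–11:26 AM = 6 h 17 min − 10 min = 6 h 7 min → rounds to 6 h 0 min
Wed: 6:04 AM–2:00 PM = 7 h 56 min → rounds to 8 h 0 min
Thu: 10:49 AM–9:11 PM = 10 h 22 min → rounds to 10 h 15 min
Total credited: 24 h 15 min.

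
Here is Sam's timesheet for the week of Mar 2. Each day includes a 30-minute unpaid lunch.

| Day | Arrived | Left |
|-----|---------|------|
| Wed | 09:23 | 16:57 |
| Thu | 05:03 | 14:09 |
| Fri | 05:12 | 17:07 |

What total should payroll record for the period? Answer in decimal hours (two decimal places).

27.08 hours

Wed: 09:23–16:57 = 7 h 34 min; less 30 min break → 7 h 4 min
Thu: 05:03–14:09 = 9 h 6 min; less 30 min break → 8 h 36 min
Fri: 05:12–17:07 = 11 h 55 min; less 30 min break → 11 h 25 min
Total: 7 h 4 min + 8 h 36 min + 11 h 25 min = 27 h 5 min.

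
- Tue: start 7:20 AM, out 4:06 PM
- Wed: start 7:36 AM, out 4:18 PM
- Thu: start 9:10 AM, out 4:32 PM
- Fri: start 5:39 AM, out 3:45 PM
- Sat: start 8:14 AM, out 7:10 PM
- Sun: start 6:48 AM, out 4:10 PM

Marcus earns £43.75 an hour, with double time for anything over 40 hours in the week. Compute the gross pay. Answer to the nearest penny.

Tue: 7:20 AM–4:06 PM = 8 h 46 min
Wed: 7:36 AM–4:18 PM = 8 h 42 min
Thu: 9:10 AM–4:32 PM = 7 h 22 min
Fri: 5:39 AM–3:45 PM = 10 h 6 min
Sat: 8:14 AM–7:10 PM = 10 h 56 min
Sun: 6:48 AM–4:10 PM = 9 h 22 min
Total worked: 55 h 14 min = 3314 min.
Regular 40 h 0 min = 2400 min at £43.75/h; overtime 15 h 14 min = 914 min at £87.50/h.
Pay = (2400 × £43.75 + 914 × £87.50) ÷ 60 = £3082.92.

£3082.92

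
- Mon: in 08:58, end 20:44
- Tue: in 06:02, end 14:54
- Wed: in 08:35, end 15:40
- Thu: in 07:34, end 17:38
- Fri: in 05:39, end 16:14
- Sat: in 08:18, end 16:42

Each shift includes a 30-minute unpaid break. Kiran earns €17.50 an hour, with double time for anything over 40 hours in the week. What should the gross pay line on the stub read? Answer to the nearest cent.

€1181.83

Mon: 08:58–20:44 = 11 h 46 min; less 30 min break → 11 h 16 min
Tue: 06:02–14:54 = 8 h 52 min; less 30 min break → 8 h 22 min
Wed: 08:35–15:40 = 7 h 5 min; less 30 min break → 6 h 35 min
Thu: 07:34–17:38 = 10 h 4 min; less 30 min break → 9 h 34 min
Fri: 05:39–16:14 = 10 h 35 min; less 30 min break → 10 h 5 min
Sat: 08:18–16:42 = 8 h 24 min; less 30 min break → 7 h 54 min
Total worked: 53 h 46 min = 3226 min.
Regular 40 h 0 min = 2400 min at €17.50/h; overtime 13 h 46 min = 826 min at €35.00/h.
Pay = (2400 × €17.50 + 826 × €35.00) ÷ 60 = €1181.83.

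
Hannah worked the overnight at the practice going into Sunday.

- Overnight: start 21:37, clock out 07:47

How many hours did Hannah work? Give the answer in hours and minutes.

Overnight: 21:37 → midnight = 2 h 23 min; midnight → 07:47 = 7 h 47 min; span 10 h 10 min

10 h 10 min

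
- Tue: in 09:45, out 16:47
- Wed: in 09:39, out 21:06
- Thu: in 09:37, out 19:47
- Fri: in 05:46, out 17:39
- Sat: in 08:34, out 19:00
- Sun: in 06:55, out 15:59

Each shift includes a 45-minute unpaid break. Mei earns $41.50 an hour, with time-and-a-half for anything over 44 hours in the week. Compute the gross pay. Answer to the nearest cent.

Tue: 09:45–16:47 = 7 h 2 min; less 45 min break → 6 h 17 min
Wed: 09:39–21:06 = 11 h 27 min; less 45 min break → 10 h 42 min
Thu: 09:37–19:47 = 10 h 10 min; less 45 min break → 9 h 25 min
Fri: 05:46–17:39 = 11 h 53 min; less 45 min break → 11 h 8 min
Sat: 08:34–19:00 = 10 h 26 min; less 45 min break → 9 h 41 min
Sun: 06:55–15:59 = 9 h 4 min; less 45 min break → 8 h 19 min
Total worked: 55 h 32 min = 3332 min.
Regular 44 h 0 min = 2640 min at $41.50/h; overtime 11 h 32 min = 692 min at $62.25/h.
Pay = (2640 × $41.50 + 692 × $62.25) ÷ 60 = $2543.95.

$2543.95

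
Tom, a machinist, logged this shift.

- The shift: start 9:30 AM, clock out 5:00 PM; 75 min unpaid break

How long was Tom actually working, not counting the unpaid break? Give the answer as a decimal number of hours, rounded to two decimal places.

The shift: 9:30 AM–5:00 PM = 7 h 30 min; less 75 min break → 6 h 15 min

6.25 hours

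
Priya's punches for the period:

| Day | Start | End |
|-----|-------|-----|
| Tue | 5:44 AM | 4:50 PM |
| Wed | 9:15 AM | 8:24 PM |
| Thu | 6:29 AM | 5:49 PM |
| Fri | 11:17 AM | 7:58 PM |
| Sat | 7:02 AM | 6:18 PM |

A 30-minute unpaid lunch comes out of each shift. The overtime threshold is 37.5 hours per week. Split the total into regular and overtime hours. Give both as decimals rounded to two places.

Tue: 5:44 AM–4:50 PM = 11 h 6 min; less 30 min break → 10 h 36 min
Wed: 9:15 AM–8:24 PM = 11 h 9 min; less 30 min break → 10 h 39 min
Thu: 6:29 AM–5:49 PM = 11 h 20 min; less 30 min break → 10 h 50 min
Fri: 11:17 AM–7:58 PM = 8 h 41 min; less 30 min break → 8 h 11 min
Sat: 7:02 AM–6:18 PM = 11 h 16 min; less 30 min break → 10 h 46 min
Total worked: 51 h 2 min = 51.03 h.
Threshold 37.5 h → overtime 13 h 32 min, regular 37 h 30 min.

Regular 37.50 hours, overtime 13.53 hours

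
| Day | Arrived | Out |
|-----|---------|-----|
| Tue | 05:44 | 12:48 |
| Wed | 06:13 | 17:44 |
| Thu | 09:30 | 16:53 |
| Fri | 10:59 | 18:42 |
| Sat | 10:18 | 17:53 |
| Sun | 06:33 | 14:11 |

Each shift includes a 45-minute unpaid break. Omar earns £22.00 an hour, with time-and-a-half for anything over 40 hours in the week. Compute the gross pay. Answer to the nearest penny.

Tue: 05:44–12:48 = 7 h 4 min; less 45 min break → 6 h 19 min
Wed: 06:13–17:44 = 11 h 31 min; less 45 min break → 10 h 46 min
Thu: 09:30–16:53 = 7 h 23 min; less 45 min break → 6 h 38 min
Fri: 10:59–18:42 = 7 h 43 min; less 45 min break → 6 h 58 min
Sat: 10:18–17:53 = 7 h 35 min; less 45 min break → 6 h 50 min
Sun: 06:33–14:11 = 7 h 38 min; less 45 min break → 6 h 53 min
Total worked: 44 h 24 min = 2664 min.
Regular 40 h 0 min = 2400 min at £22.00/h; overtime 4 h 24 min = 264 min at £33.00/h.
Pay = (2400 × £22.00 + 264 × £33.00) ÷ 60 = £1025.20.

£1025.20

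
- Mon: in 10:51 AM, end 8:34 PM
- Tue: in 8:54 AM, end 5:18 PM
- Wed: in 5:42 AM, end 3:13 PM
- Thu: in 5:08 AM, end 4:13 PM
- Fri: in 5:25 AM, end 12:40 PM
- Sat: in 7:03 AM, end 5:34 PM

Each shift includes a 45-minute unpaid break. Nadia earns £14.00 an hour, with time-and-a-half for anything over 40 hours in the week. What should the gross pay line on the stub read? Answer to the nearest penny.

Mon: 10:51 AM–8:34 PM = 9 h 43 min; less 45 min break → 8 h 58 min
Tue: 8:54 AM–5:18 PM = 8 h 24 min; less 45 min break → 7 h 39 min
Wed: 5:42 AM–3:13 PM = 9 h 31 min; less 45 min break → 8 h 46 min
Thu: 5:08 AM–4:13 PM = 11 h 5 min; less 45 min break → 10 h 20 min
Fri: 5:25 AM–12:40 PM = 7 h 15 min; less 45 min break → 6 h 30 min
Sat: 7:03 AM–5:34 PM = 10 h 31 min; less 45 min break → 9 h 46 min
Total worked: 51 h 59 min = 3119 min.
Regular 40 h 0 min = 2400 min at £14.00/h; overtime 11 h 59 min = 719 min at £21.00/h.
Pay = (2400 × £14.00 + 719 × £21.00) ÷ 60 = £811.65.

£811.65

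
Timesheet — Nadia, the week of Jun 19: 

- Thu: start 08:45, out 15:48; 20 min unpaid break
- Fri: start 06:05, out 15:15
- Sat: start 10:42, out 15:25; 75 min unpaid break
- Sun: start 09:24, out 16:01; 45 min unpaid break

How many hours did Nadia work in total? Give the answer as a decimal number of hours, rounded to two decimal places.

25.22 hours

Thu: 08:45–15:48 = 7 h 3 min; less 20 min break → 6 h 43 min
Fri: 06:05–15:15 = 9 h 10 min
Sat: 10:42–15:25 = 4 h 43 min; less 75 min break → 3 h 28 min
Sun: 09:24–16:01 = 6 h 37 min; less 45 min break → 5 h 52 min
Total: 6 h 43 min + 9 h 10 min + 3 h 28 min + 5 h 52 min = 25 h 13 min.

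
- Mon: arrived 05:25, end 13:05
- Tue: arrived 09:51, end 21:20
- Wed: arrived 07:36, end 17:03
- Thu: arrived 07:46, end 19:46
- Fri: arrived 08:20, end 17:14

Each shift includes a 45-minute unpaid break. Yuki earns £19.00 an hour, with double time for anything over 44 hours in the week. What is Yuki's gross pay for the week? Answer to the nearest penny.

£902.50

Mon: 05:25–13:05 = 7 h 40 min; less 45 min break → 6 h 55 min
Tue: 09:51–21:20 = 11 h 29 min; less 45 min break → 10 h 44 min
Wed: 07:36–17:03 = 9 h 27 min; less 45 min break → 8 h 42 min
Thu: 07:46–19:46 = 12 h 0 min; less 45 min break → 11 h 15 min
Fri: 08:20–17:14 = 8 h 54 min; less 45 min break → 8 h 9 min
Total worked: 45 h 45 min = 2745 min.
Regular 44 h 0 min = 2640 min at £19.00/h; overtime 1 h 45 min = 105 min at £38.00/h.
Pay = (2640 × £19.00 + 105 × £38.00) ÷ 60 = £902.50.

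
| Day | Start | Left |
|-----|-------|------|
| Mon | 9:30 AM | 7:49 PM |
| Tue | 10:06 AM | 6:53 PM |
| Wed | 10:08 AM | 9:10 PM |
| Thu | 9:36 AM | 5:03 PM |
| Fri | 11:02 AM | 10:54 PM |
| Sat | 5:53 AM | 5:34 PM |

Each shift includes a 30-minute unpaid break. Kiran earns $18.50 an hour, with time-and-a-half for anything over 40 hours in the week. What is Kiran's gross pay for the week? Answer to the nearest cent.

$1243.20

Mon: 9:30 AM–7:49 PM = 10 h 19 min; less 30 min break → 9 h 49 min
Tue: 10:06 AM–6:53 PM = 8 h 47 min; less 30 min break → 8 h 17 min
Wed: 10:08 AM–9:10 PM = 11 h 2 min; less 30 min break → 10 h 32 min
Thu: 9:36 AM–5:03 PM = 7 h 27 min; less 30 min break → 6 h 57 min
Fri: 11:02 AM–10:54 PM = 11 h 52 min; less 30 min break → 11 h 22 min
Sat: 5:53 AM–5:34 PM = 11 h 41 min; less 30 min break → 11 h 11 min
Total worked: 58 h 8 min = 3488 min.
Regular 40 h 0 min = 2400 min at $18.50/h; overtime 18 h 8 min = 1088 min at $27.75/h.
Pay = (2400 × $18.50 + 1088 × $27.75) ÷ 60 = $1243.20.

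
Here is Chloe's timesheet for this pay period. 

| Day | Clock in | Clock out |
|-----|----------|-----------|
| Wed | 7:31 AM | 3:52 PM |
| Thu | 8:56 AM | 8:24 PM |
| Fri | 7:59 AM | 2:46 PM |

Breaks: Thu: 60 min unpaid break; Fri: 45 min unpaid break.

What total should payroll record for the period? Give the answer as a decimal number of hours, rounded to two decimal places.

24.85 hours

Wed: 7:31 AM–3:52 PM = 8 h 21 min
Thu: 8:56 AM–8:24 PM = 11 h 28 min; less 60 min break → 10 h 28 min
Fri: 7:59 AM–2:46 PM = 6 h 47 min; less 45 min break → 6 h 2 min
Total: 8 h 21 min + 10 h 28 min + 6 h 2 min = 24 h 51 min.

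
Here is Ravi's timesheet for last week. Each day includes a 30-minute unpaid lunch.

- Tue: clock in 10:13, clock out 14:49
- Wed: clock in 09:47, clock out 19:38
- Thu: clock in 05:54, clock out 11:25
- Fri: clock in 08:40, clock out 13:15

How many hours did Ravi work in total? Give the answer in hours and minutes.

22 h 33 min

Tue: 10:13–14:49 = 4 h 36 min; less 30 min break → 4 h 6 min
Wed: 09:47–19:38 = 9 h 51 min; less 30 min break → 9 h 21 min
Thu: 05:54–11:25 = 5 h 31 min; less 30 min break → 5 h 1 min
Fri: 08:40–13:15 = 4 h 35 min; less 30 min break → 4 h 5 min
Total: 4 h 6 min + 9 h 21 min + 5 h 1 min + 4 h 5 min = 22 h 33 min.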